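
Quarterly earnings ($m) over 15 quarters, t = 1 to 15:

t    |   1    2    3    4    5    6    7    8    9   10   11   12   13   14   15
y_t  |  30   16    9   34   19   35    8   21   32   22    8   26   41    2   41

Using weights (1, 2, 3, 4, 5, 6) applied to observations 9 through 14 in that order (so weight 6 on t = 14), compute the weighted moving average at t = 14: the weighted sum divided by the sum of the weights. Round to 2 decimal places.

20.05

Weighted sum: 1·32 + 2·22 + 3·8 + 4·26 + 5·41 + 6·2 = 32 + 44 + 24 + 104 + 205 + 12 = 421
Weight total: 1 + 2 + 3 + 4 + 5 + 6 = 21
WMA = 421 / 21 = 20.05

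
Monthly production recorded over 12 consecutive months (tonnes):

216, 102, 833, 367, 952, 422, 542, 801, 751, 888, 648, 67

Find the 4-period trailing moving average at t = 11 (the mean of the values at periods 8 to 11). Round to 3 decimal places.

772.000

Sum of periods 8–11: 801 + 751 + 888 + 648 = 3088
Divide by 4: 3088 / 4 = 772.000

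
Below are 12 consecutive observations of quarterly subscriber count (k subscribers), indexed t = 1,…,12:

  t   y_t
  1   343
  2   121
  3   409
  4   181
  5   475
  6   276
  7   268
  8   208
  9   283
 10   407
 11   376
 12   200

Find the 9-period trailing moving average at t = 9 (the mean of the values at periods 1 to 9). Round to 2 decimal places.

284.89

Sum of periods 1–9: 343 + 121 + 409 + 181 + 475 + 276 + 268 + 208 + 283 = 2564
Divide by 9: 2564 / 9 = 284.89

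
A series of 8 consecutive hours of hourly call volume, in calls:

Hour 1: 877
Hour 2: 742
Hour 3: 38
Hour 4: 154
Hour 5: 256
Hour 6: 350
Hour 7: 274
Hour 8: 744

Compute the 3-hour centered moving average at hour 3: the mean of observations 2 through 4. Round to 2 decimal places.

Sum of periods 2–4: 742 + 38 + 154 = 934
Divide by 3: 934 / 3 = 311.33

311.33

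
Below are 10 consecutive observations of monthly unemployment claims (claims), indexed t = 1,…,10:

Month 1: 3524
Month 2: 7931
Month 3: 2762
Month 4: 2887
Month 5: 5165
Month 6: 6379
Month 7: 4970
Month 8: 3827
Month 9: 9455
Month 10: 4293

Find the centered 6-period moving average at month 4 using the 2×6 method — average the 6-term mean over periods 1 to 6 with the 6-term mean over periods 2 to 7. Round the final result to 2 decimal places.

4895.17

Sum over 1–6: 3524 + 7931 + 2762 + 2887 + 5165 + 6379 = 28648
Sum over 2–7: 7931 + 2762 + 2887 + 5165 + 6379 + 4970 = 30094
CMA at t=4 = (28648 + 30094) / (2·6) = 58742 / 12 = 4895.17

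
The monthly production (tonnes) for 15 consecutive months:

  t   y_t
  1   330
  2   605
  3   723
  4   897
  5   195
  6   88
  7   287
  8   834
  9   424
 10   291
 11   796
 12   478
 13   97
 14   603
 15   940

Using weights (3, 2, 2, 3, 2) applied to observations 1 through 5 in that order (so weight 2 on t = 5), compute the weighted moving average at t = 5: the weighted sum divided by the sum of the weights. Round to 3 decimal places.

Weighted sum: 3·330 + 2·605 + 2·723 + 3·897 + 2·195 = 990 + 1210 + 1446 + 2691 + 390 = 6727
Weight total: 3 + 2 + 2 + 3 + 2 = 12
WMA = 6727 / 12 = 560.583

560.583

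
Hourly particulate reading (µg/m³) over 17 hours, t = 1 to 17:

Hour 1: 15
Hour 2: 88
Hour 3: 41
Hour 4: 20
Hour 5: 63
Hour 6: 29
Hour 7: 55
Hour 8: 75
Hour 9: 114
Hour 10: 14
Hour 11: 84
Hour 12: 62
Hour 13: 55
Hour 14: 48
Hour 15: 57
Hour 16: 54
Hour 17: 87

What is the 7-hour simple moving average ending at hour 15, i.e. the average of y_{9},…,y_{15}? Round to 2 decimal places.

62.00

Sum of periods 9–15: 114 + 14 + 84 + 62 + 55 + 48 + 57 = 434
Divide by 7: 434 / 7 = 62.00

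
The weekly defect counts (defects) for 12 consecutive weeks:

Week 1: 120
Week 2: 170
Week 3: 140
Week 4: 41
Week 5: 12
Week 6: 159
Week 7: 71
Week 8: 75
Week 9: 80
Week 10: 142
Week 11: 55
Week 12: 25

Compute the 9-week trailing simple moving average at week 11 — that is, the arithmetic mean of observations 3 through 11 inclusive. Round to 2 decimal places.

Sum of periods 3–11: 140 + 41 + 12 + 159 + 71 + 75 + 80 + 142 + 55 = 775
Divide by 9: 775 / 9 = 86.11

86.11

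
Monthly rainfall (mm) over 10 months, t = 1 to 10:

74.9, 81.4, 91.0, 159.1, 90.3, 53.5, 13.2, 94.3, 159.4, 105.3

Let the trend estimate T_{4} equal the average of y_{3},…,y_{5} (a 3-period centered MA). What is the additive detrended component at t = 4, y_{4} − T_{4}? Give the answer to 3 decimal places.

45.633

Trend T_4 = (91.0 + 159.1 + 90.3) / 3 = 340.4/3 = 113.46667
Detrended value: 159.1 − 113.46667 = 45.633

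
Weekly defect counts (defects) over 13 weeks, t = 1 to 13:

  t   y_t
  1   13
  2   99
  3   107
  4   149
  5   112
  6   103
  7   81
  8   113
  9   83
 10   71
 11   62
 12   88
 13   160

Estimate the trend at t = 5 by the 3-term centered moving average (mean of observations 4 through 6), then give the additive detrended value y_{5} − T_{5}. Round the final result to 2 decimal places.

-9.33

Trend T_5 = (149 + 112 + 103) / 3 = 364/3 = 121.3333
Detrended value: 112 − 121.3333 = -9.33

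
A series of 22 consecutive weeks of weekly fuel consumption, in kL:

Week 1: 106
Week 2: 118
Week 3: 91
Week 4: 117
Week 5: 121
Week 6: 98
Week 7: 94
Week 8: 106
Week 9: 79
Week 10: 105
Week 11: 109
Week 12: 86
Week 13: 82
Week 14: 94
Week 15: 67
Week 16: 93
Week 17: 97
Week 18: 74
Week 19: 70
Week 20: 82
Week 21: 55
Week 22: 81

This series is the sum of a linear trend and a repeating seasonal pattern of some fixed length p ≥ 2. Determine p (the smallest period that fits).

6

First differences y_{t+1} − y_t: 12, -27, 26, 4, -23, -4, 12, -27, 26, 4, -23, -4, 12, -27, …
The difference pattern repeats every 6 terms and not for any smaller step, so p = 6.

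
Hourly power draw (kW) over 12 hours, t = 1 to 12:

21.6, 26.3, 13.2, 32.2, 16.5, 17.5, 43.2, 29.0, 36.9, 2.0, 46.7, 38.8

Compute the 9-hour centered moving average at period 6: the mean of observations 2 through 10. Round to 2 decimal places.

24.09

Sum of periods 2–10: 26.3 + 13.2 + 32.2 + 16.5 + 17.5 + 43.2 + 29.0 + 36.9 + 2.0 = 216.8
Divide by 9: 216.8 / 9 = 24.09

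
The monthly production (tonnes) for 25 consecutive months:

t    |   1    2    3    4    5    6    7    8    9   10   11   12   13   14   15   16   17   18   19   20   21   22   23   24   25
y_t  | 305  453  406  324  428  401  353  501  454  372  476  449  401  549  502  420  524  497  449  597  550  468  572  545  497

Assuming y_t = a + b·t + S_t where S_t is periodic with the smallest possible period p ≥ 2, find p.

6

First differences y_{t+1} − y_t: 148, -47, -82, 104, -27, -48, 148, -47, -82, 104, -27, -48, 148, -47, …
The difference pattern repeats every 6 terms and not for any smaller step, so p = 6.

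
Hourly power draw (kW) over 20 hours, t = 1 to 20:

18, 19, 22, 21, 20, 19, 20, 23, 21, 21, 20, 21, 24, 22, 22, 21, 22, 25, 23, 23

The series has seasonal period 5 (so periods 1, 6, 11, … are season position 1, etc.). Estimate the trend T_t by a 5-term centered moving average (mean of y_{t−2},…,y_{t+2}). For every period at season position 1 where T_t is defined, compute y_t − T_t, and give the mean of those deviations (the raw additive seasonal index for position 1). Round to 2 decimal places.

Season position 1 occurs at t = 6, 11, 16 (where T_t is defined).
t=6: T_6 = 20.6000; y_6 − T_6 = 19 − 20.6000 = -1.6000
t=11: T_11 = 21.4000; y_11 − T_11 = 20 − 21.4000 = -1.4000
t=16: T_16 = 22.4000; y_16 − T_16 = 21 − 22.4000 = -1.4000
Mean deviation: (-1.6000 + -1.4000 + -1.4000) / 3 = -1.47

-1.47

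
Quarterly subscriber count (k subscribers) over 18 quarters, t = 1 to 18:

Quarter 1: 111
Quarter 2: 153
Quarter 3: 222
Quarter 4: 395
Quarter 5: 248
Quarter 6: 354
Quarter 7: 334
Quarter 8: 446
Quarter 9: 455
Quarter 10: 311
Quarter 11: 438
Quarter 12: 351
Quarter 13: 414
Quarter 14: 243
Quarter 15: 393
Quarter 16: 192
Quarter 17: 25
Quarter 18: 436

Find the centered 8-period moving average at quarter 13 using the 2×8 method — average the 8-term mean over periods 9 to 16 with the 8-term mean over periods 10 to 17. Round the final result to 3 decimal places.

322.750

Sum over 9–16: 455 + 311 + 438 + 351 + 414 + 243 + 393 + 192 = 2797
Sum over 10–17: 311 + 438 + 351 + 414 + 243 + 393 + 192 + 25 = 2367
CMA at t=13 = (2797 + 2367) / (2·8) = 5164 / 16 = 322.750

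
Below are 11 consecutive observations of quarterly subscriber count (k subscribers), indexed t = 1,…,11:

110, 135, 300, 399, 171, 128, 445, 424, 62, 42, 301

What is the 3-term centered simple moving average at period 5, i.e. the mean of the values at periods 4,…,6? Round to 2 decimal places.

232.67

Sum of periods 4–6: 399 + 171 + 128 = 698
Divide by 3: 698 / 3 = 232.67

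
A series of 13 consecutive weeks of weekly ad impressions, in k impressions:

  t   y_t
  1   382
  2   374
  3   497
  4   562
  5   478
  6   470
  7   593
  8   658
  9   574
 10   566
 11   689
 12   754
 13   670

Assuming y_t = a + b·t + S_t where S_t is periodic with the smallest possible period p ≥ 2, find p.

4

First differences y_{t+1} − y_t: -8, 123, 65, -84, -8, 123, 65, -84, -8, 123, …
The difference pattern repeats every 4 terms and not for any smaller step, so p = 4.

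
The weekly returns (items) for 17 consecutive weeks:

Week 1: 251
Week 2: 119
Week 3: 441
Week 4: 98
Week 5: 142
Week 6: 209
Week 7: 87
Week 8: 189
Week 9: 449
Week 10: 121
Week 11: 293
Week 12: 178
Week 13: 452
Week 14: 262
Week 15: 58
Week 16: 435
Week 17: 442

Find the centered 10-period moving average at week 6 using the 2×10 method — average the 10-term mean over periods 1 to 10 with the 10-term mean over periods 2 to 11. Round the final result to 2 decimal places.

212.70

Sum over 1–10: 251 + 119 + 441 + 98 + 142 + 209 + 87 + 189 + 449 + 121 = 2106
Sum over 2–11: 119 + 441 + 98 + 142 + 209 + 87 + 189 + 449 + 121 + 293 = 2148
CMA at t=6 = (2106 + 2148) / (2·10) = 4254 / 20 = 212.70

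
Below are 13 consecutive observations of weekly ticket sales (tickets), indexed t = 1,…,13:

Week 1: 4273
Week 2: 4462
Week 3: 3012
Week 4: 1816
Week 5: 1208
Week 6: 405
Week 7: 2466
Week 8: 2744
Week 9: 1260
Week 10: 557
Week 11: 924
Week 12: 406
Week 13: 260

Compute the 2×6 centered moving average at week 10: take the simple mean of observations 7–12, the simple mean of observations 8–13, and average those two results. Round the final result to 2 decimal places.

Sum over 7–12: 2466 + 2744 + 1260 + 557 + 924 + 406 = 8357
Sum over 8–13: 2744 + 1260 + 557 + 924 + 406 + 260 = 6151
CMA at t=10 = (8357 + 6151) / (2·6) = 14508 / 12 = 1209.00

1209.00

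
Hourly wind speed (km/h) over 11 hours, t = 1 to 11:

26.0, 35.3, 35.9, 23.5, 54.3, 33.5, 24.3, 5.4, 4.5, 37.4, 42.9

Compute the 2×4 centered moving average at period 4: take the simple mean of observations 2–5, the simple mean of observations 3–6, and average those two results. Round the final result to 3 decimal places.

Sum over 2–5: 35.3 + 35.9 + 23.5 + 54.3 = 149.0
Sum over 3–6: 35.9 + 23.5 + 54.3 + 33.5 = 147.2
CMA at t=4 = (149.0 + 147.2) / (2·4) = 296.2 / 8 = 37.025

37.025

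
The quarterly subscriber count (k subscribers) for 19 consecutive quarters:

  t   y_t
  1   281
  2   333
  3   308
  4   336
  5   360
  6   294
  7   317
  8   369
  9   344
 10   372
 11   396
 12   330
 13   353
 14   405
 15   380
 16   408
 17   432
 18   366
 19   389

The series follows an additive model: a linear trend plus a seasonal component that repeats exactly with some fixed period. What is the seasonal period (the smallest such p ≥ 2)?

6

First differences y_{t+1} − y_t: 52, -25, 28, 24, -66, 23, 52, -25, 28, 24, -66, 23, 52, -25, …
The difference pattern repeats every 6 terms and not for any smaller step, so p = 6.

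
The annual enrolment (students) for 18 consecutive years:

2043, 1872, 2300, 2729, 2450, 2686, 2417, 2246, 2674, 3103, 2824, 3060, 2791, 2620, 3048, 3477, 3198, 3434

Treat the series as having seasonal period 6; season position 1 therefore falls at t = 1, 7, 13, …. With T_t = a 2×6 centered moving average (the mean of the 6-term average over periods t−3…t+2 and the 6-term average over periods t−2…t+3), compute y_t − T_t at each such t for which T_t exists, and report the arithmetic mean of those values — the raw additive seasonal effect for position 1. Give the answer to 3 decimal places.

-147.833

Season position 1 occurs at t = 7, 13 (where T_t is defined).
t=7: T_7 = 2564.83333; y_7 − T_7 = 2417 − 2564.83333 = -147.83333
t=13: T_13 = 2938.83333; y_13 − T_13 = 2791 − 2938.83333 = -147.83333
Mean deviation: (-147.83333 + -147.83333) / 2 = -147.833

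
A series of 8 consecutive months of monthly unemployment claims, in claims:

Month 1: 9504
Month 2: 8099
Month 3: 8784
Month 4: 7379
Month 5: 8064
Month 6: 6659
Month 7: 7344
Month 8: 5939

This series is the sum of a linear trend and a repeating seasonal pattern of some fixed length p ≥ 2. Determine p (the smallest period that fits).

2

First differences y_{t+1} − y_t: -1405, 685, -1405, 685, -1405, 685, …
The difference pattern repeats every 2 terms and not for any smaller step, so p = 2.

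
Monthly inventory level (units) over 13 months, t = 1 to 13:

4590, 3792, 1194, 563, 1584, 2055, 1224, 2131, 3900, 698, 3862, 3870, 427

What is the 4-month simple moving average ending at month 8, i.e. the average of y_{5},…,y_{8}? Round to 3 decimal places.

1748.500

Sum of periods 5–8: 1584 + 2055 + 1224 + 2131 = 6994
Divide by 4: 6994 / 4 = 1748.500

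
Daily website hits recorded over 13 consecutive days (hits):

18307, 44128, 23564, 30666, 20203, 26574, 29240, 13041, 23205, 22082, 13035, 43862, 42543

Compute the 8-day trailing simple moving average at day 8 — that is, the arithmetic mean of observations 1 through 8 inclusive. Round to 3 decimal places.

Sum of periods 1–8: 18307 + 44128 + 23564 + 30666 + 20203 + 26574 + 29240 + 13041 = 205723
Divide by 8: 205723 / 8 = 25715.375

25715.375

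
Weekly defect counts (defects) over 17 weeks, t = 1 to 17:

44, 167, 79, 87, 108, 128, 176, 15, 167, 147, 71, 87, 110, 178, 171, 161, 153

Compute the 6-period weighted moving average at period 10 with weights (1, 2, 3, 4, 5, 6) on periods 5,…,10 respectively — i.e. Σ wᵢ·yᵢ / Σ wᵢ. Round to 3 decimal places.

Weighted sum: 1·108 + 2·128 + 3·176 + 4·15 + 5·167 + 6·147 = 108 + 256 + 528 + 60 + 835 + 882 = 2669
Weight total: 1 + 2 + 3 + 4 + 5 + 6 = 21
WMA = 2669 / 21 = 127.095

127.095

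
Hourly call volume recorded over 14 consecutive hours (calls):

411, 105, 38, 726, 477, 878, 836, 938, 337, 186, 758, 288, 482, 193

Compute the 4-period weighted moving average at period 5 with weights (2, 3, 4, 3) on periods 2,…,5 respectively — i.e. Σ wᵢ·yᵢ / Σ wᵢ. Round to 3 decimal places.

Weighted sum: 2·105 + 3·38 + 4·726 + 3·477 = 210 + 114 + 2904 + 1431 = 4659
Weight total: 2 + 3 + 4 + 3 = 12
WMA = 4659 / 12 = 388.250

388.250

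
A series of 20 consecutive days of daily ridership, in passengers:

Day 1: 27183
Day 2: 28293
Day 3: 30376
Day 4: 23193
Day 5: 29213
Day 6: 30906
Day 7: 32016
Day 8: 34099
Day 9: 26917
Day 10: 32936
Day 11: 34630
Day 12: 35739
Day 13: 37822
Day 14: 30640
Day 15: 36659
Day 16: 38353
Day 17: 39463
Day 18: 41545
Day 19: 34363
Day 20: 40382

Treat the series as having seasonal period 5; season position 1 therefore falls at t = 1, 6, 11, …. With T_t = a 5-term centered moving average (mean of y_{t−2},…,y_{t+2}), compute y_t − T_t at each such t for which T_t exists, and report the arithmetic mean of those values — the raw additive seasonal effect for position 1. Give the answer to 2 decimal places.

Season position 1 occurs at t = 6, 11, 16 (where T_t is defined).
t=6: T_6 = 29885.4000; y_6 − T_6 = 30906 − 29885.4000 = 1020.6000
t=11: T_11 = 33608.8000; y_11 − T_11 = 34630 − 33608.8000 = 1021.2000
t=16: T_16 = 37332.0000; y_16 − T_16 = 38353 − 37332.0000 = 1021.0000
Mean deviation: (1020.6000 + 1021.2000 + 1021.0000) / 3 = 1020.93

1020.93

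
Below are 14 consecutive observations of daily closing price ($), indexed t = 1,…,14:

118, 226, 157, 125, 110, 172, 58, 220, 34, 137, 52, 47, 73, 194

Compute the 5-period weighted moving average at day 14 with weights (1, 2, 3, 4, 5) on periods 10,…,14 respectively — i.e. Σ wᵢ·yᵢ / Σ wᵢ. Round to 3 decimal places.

109.600

Weighted sum: 1·137 + 2·52 + 3·47 + 4·73 + 5·194 = 137 + 104 + 141 + 292 + 970 = 1644
Weight total: 1 + 2 + 3 + 4 + 5 = 15
WMA = 1644 / 15 = 109.600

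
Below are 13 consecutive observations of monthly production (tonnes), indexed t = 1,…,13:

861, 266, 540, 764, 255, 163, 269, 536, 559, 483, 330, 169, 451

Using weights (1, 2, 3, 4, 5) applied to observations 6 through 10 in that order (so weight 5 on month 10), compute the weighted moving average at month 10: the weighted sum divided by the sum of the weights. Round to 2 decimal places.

464.00

Weighted sum: 1·163 + 2·269 + 3·536 + 4·559 + 5·483 = 163 + 538 + 1608 + 2236 + 2415 = 6960
Weight total: 1 + 2 + 3 + 4 + 5 = 15
WMA = 6960 / 15 = 464.00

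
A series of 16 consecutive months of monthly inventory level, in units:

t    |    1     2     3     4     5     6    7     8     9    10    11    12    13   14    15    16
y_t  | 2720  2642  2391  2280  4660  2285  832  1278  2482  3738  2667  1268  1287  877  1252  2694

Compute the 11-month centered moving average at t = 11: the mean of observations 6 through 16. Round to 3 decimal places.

Sum of periods 6–16: 2285 + 832 + 1278 + 2482 + 3738 + 2667 + 1268 + 1287 + 877 + 1252 + 2694 = 20660
Divide by 11: 20660 / 11 = 1878.182

1878.182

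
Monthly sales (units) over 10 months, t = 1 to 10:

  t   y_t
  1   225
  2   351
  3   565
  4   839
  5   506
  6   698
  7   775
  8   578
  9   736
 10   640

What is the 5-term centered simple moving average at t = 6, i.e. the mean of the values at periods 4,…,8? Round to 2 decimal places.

679.20

Sum of periods 4–8: 839 + 506 + 698 + 775 + 578 = 3396
Divide by 5: 3396 / 5 = 679.20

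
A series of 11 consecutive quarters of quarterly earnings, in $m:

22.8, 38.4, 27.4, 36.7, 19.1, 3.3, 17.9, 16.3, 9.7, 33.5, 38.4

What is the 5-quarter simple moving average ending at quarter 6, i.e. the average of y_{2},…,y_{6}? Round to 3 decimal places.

Sum of periods 2–6: 38.4 + 27.4 + 36.7 + 19.1 + 3.3 = 124.9
Divide by 5: 124.9 / 5 = 24.980

24.980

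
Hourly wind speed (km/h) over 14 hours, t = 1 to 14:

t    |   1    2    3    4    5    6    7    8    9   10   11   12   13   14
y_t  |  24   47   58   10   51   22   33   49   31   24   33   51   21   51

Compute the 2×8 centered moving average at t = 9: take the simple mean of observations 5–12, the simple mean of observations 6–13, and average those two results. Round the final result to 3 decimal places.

34.875

Sum over 5–12: 51 + 22 + 33 + 49 + 31 + 24 + 33 + 51 = 294
Sum over 6–13: 22 + 33 + 49 + 31 + 24 + 33 + 51 + 21 = 264
CMA at t=9 = (294 + 264) / (2·8) = 558 / 16 = 34.875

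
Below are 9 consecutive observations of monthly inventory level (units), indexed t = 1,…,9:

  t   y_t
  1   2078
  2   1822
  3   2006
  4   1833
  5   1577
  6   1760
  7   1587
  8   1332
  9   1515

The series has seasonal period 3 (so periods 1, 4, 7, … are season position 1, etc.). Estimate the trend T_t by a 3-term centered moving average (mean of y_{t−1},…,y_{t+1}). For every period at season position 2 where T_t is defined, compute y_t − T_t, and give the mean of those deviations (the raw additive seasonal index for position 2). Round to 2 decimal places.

Season position 2 occurs at t = 2, 5, 8 (where T_t is defined).
t=2: T_2 = 1968.6667; y_2 − T_2 = 1822 − 1968.6667 = -146.6667
t=5: T_5 = 1723.3333; y_5 − T_5 = 1577 − 1723.3333 = -146.3333
t=8: T_8 = 1478.0000; y_8 − T_8 = 1332 − 1478.0000 = -146.0000
Mean deviation: (-146.6667 + -146.3333 + -146.0000) / 3 = -146.33

-146.33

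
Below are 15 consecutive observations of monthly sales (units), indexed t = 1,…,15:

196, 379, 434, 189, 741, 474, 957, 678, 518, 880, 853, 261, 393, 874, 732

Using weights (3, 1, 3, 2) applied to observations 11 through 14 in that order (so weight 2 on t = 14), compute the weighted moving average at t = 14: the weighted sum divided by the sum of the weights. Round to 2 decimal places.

638.56

Weighted sum: 3·853 + 1·261 + 3·393 + 2·874 = 2559 + 261 + 1179 + 1748 = 5747
Weight total: 3 + 1 + 3 + 2 = 9
WMA = 5747 / 9 = 638.56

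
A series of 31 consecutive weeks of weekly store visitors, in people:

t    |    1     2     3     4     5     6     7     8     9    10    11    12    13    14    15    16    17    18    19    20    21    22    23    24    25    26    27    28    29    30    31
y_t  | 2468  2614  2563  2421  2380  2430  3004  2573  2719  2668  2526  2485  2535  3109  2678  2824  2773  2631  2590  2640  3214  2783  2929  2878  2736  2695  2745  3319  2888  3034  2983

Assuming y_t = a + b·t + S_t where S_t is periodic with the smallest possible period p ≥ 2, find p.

First differences y_{t+1} − y_t: 146, -51, -142, -41, 50, 574, -431, 146, -51, -142, -41, 50, 574, -431, 146, -51, …
The difference pattern repeats every 7 terms and not for any smaller step, so p = 7.

7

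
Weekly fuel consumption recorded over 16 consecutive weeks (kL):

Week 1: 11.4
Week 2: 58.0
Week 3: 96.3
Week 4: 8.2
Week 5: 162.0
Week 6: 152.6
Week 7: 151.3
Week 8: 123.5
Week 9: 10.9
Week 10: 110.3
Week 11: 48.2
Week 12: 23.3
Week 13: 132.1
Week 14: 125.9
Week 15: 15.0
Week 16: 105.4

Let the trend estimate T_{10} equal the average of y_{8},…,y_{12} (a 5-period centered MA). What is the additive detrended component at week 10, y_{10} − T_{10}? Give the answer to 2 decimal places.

47.06

Trend T_10 = (123.5 + 10.9 + 110.3 + 48.2 + 23.3) / 5 = 316.2/5 = 63.2400
Detrended value: 110.3 − 63.2400 = 47.06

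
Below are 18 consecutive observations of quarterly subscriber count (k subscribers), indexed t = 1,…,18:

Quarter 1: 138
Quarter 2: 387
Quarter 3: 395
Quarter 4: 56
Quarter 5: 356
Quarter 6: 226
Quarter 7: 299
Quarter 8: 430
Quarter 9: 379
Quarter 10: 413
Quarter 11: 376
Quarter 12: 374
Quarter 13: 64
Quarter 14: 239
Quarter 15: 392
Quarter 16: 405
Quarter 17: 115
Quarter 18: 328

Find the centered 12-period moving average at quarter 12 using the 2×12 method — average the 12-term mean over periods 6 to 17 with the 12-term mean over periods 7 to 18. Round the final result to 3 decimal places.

Sum over 6–17: 226 + 299 + 430 + 379 + 413 + 376 + 374 + 64 + 239 + 392 + 405 + 115 = 3712
Sum over 7–18: 299 + 430 + 379 + 413 + 376 + 374 + 64 + 239 + 392 + 405 + 115 + 328 = 3814
CMA at t=12 = (3712 + 3814) / (2·12) = 7526 / 24 = 313.583

313.583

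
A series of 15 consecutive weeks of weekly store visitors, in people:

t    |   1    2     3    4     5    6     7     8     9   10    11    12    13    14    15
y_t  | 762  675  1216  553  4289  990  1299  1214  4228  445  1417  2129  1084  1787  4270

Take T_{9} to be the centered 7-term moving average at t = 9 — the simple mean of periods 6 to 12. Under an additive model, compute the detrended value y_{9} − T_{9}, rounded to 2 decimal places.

2553.43

Trend T_9 = (990 + 1299 + 1214 + 4228 + 445 + 1417 + 2129) / 7 = 11722/7 = 1674.5714
Detrended value: 4228 − 1674.5714 = 2553.43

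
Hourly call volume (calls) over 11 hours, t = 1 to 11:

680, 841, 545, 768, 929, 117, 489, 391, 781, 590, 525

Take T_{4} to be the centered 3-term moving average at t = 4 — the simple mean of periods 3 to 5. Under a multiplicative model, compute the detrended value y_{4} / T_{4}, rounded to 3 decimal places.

1.028

Trend T_4 = (545 + 768 + 929) / 3 = 2242/3 = 747.33333
Ratio to trend: 768 / 747.33333 = 1.028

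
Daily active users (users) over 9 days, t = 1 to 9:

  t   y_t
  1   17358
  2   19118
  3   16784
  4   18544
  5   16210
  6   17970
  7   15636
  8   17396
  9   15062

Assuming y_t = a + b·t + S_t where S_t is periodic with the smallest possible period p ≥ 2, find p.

First differences y_{t+1} − y_t: 1760, -2334, 1760, -2334, 1760, -2334, …
The difference pattern repeats every 2 terms and not for any smaller step, so p = 2.

2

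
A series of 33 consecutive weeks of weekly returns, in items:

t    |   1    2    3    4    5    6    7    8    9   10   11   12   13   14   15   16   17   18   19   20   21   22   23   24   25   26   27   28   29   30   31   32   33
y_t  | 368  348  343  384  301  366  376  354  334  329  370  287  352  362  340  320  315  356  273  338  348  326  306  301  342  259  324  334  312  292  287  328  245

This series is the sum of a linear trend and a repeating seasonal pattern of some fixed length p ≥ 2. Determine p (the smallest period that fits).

7

First differences y_{t+1} − y_t: -20, -5, 41, -83, 65, 10, -22, -20, -5, 41, -83, 65, 10, -22, -20, -5, …
The difference pattern repeats every 7 terms and not for any smaller step, so p = 7.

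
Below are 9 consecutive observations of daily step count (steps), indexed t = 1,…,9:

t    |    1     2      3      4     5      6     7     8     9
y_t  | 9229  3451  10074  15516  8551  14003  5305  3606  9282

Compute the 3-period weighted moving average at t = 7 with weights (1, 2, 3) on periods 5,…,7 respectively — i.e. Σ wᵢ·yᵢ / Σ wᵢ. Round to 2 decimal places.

8745.33

Weighted sum: 1·8551 + 2·14003 + 3·5305 = 8551 + 28006 + 15915 = 52472
Weight total: 1 + 2 + 3 = 6
WMA = 52472 / 6 = 8745.33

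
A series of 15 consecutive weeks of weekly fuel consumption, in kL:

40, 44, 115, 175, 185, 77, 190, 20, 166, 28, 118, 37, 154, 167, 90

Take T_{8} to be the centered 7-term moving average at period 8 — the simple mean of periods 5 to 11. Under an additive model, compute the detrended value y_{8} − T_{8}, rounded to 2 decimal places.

-92.00

Trend T_8 = (185 + 77 + 190 + 20 + 166 + 28 + 118) / 7 = 784/7 = 112.0000
Detrended value: 20 − 112.0000 = -92.00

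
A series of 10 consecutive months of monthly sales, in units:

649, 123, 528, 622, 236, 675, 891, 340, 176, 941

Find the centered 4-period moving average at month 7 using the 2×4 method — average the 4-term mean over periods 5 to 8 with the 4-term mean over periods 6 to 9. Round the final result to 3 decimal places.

Sum over 5–8: 236 + 675 + 891 + 340 = 2142
Sum over 6–9: 675 + 891 + 340 + 176 = 2082
CMA at t=7 = (2142 + 2082) / (2·4) = 4224 / 8 = 528.000

528.000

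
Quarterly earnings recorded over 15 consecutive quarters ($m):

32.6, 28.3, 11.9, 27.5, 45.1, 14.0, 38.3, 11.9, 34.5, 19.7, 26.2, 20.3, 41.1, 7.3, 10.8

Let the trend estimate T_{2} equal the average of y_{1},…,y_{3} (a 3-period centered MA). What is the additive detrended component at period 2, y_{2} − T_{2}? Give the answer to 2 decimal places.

4.03

Trend T_2 = (32.6 + 28.3 + 11.9) / 3 = 72.8/3 = 24.2667
Detrended value: 28.3 − 24.2667 = 4.03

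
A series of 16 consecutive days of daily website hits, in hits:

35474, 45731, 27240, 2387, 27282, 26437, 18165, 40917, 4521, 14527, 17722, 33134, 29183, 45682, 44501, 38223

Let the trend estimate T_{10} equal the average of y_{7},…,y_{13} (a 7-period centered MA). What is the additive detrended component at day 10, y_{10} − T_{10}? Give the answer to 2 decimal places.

Trend T_10 = (18165 + 40917 + 4521 + 14527 + 17722 + 33134 + 29183) / 7 = 158169/7 = 22595.5714
Detrended value: 14527 − 22595.5714 = -8068.57

-8068.57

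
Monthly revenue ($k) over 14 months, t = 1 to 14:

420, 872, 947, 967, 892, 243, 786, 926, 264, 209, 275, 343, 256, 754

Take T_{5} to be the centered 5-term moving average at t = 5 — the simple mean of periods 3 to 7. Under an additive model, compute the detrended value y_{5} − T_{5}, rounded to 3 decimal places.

Trend T_5 = (947 + 967 + 892 + 243 + 786) / 5 = 3835/5 = 767.00000
Detrended value: 892 − 767.00000 = 125.000

125.000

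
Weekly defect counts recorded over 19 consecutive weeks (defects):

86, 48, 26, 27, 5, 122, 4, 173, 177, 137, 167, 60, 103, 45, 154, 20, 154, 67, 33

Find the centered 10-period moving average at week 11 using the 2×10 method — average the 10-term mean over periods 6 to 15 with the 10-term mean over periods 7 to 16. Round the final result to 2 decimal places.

Sum over 6–15: 122 + 4 + 173 + 177 + 137 + 167 + 60 + 103 + 45 + 154 = 1142
Sum over 7–16: 4 + 173 + 177 + 137 + 167 + 60 + 103 + 45 + 154 + 20 = 1040
CMA at t=11 = (1142 + 1040) / (2·10) = 2182 / 20 = 109.10

109.10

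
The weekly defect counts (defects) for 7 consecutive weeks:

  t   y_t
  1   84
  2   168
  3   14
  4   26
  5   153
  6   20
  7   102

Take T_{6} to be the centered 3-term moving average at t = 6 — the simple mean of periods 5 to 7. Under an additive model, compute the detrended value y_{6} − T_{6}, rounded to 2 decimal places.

-71.67

Trend T_6 = (153 + 20 + 102) / 3 = 275/3 = 91.6667
Detrended value: 20 − 91.6667 = -71.67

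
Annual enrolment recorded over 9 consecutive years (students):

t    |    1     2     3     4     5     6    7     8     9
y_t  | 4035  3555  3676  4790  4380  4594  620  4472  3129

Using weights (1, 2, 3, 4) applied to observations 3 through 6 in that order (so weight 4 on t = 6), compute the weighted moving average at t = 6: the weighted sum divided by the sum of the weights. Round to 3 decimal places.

Weighted sum: 1·3676 + 2·4790 + 3·4380 + 4·4594 = 3676 + 9580 + 13140 + 18376 = 44772
Weight total: 1 + 2 + 3 + 4 = 10
WMA = 44772 / 10 = 4477.200

4477.200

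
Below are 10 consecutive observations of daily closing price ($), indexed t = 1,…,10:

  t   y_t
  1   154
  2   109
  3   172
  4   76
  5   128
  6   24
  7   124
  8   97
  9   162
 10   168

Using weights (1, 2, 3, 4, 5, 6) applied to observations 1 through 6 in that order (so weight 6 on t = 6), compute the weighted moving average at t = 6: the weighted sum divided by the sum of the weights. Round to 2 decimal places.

94.10

Weighted sum: 1·154 + 2·109 + 3·172 + 4·76 + 5·128 + 6·24 = 154 + 218 + 516 + 304 + 640 + 144 = 1976
Weight total: 1 + 2 + 3 + 4 + 5 + 6 = 21
WMA = 1976 / 21 = 94.10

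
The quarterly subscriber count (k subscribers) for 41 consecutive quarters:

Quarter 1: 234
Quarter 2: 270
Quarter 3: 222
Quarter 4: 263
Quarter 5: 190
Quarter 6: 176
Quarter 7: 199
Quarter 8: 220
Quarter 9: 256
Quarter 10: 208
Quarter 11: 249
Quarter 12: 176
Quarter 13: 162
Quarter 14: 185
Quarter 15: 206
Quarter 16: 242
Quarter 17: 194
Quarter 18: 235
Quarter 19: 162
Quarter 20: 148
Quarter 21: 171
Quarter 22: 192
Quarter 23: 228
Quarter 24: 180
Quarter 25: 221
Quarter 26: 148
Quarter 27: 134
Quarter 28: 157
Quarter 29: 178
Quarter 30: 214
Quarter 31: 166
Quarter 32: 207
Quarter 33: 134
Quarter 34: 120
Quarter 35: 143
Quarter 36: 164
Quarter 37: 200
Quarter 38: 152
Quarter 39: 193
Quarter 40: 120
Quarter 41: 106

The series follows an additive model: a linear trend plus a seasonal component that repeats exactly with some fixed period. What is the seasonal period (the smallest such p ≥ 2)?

First differences y_{t+1} − y_t: 36, -48, 41, -73, -14, 23, 21, 36, -48, 41, -73, -14, 23, 21, 36, -48, …
The difference pattern repeats every 7 terms and not for any smaller step, so p = 7.

7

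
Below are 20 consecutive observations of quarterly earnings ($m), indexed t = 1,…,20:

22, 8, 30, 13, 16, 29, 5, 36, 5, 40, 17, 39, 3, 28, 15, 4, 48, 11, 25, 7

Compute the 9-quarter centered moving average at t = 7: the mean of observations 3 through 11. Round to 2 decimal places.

21.22

Sum of periods 3–11: 30 + 13 + 16 + 29 + 5 + 36 + 5 + 40 + 17 = 191
Divide by 9: 191 / 9 = 21.22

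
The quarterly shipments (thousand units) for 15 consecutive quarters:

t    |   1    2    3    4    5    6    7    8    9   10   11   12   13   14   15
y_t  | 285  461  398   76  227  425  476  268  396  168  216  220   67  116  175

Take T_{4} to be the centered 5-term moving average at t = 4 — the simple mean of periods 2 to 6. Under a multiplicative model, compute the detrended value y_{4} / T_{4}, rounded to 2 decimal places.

Trend T_4 = (461 + 398 + 76 + 227 + 425) / 5 = 1587/5 = 317.4000
Ratio to trend: 76 / 317.4000 = 0.24

0.24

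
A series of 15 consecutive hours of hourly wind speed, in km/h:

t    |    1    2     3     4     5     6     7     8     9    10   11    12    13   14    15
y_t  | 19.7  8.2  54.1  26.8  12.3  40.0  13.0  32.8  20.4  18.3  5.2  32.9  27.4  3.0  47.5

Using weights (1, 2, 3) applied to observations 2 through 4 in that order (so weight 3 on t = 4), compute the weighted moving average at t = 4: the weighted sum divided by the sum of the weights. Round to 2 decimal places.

32.80

Weighted sum: 1·8.2 + 2·54.1 + 3·26.8 = 8.2 + 108.2 + 80.4 = 196.8
Weight total: 1 + 2 + 3 = 6
WMA = 196.8 / 6 = 32.80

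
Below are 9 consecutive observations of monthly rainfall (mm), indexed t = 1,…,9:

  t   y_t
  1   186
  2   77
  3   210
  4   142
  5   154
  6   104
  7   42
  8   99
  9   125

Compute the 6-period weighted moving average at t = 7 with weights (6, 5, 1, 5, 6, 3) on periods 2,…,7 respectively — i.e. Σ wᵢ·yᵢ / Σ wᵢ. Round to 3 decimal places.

122.077

Weighted sum: 6·77 + 5·210 + 1·142 + 5·154 + 6·104 + 3·42 = 462 + 1050 + 142 + 770 + 624 + 126 = 3174
Weight total: 6 + 5 + 1 + 5 + 6 + 3 = 26
WMA = 3174 / 26 = 122.077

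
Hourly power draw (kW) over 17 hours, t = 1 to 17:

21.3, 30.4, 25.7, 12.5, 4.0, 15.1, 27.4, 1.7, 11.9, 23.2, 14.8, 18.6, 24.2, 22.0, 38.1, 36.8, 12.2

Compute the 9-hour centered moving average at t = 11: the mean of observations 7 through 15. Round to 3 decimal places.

Sum of periods 7–15: 27.4 + 1.7 + 11.9 + 23.2 + 14.8 + 18.6 + 24.2 + 22.0 + 38.1 = 181.9
Divide by 9: 181.9 / 9 = 20.211

20.211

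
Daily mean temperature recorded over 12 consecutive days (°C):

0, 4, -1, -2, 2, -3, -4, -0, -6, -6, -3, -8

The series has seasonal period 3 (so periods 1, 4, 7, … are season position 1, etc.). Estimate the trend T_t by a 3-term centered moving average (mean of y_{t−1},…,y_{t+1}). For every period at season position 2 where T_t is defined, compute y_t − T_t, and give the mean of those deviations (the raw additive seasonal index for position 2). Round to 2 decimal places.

Season position 2 occurs at t = 2, 5, 8, 11 (where T_t is defined).
t=2: T_2 = 1.0000; y_2 − T_2 = 4 − 1.0000 = 3.0000
t=5: T_5 = -1.0000; y_5 − T_5 = 2 − -1.0000 = 3.0000
t=8: T_8 = -3.3333; y_8 − T_8 = -0 − -3.3333 = 3.3333
t=11: T_11 = -5.6667; y_11 − T_11 = -3 − -5.6667 = 2.6667
Mean deviation: (3.0000 + 3.0000 + 3.3333 + 2.6667) / 4 = 3.00

3.00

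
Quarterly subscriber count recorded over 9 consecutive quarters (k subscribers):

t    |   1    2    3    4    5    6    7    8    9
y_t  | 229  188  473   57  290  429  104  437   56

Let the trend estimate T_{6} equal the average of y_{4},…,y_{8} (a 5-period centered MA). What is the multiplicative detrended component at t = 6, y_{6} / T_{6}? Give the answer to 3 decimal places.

Trend T_6 = (57 + 290 + 429 + 104 + 437) / 5 = 1317/5 = 263.40000
Ratio to trend: 429 / 263.40000 = 1.629

1.629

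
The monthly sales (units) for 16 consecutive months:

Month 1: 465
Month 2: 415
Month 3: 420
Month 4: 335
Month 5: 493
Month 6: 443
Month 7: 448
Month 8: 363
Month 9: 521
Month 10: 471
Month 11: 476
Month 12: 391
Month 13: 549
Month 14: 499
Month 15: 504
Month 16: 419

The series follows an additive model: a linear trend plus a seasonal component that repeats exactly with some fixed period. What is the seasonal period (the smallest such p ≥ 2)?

4

First differences y_{t+1} − y_t: -50, 5, -85, 158, -50, 5, -85, 158, -50, 5, …
The difference pattern repeats every 4 terms and not for any smaller step, so p = 4.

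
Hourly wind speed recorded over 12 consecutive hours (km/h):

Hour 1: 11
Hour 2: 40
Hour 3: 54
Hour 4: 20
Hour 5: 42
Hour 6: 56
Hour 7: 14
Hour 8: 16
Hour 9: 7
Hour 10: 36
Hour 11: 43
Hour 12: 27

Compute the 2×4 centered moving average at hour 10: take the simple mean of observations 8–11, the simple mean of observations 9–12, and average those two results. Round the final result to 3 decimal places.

Sum over 8–11: 16 + 7 + 36 + 43 = 102
Sum over 9–12: 7 + 36 + 43 + 27 = 113
CMA at t=10 = (102 + 113) / (2·4) = 215 / 8 = 26.875

26.875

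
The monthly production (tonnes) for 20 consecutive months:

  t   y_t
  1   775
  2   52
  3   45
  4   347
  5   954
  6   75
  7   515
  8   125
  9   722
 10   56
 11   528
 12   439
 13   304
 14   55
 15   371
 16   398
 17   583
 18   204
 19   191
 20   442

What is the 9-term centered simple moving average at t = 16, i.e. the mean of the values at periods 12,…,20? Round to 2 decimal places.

Sum of periods 12–20: 439 + 304 + 55 + 371 + 398 + 583 + 204 + 191 + 442 = 2987
Divide by 9: 2987 / 9 = 331.89

331.89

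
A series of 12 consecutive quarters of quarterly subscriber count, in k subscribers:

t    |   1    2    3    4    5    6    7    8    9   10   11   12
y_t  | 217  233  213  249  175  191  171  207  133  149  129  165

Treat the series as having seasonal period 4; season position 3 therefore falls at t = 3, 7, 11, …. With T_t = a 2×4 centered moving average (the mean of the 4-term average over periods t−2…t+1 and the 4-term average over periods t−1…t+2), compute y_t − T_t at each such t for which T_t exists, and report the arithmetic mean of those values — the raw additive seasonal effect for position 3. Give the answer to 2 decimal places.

Season position 3 occurs at t = 3, 7 (where T_t is defined).
t=3: T_3 = 222.7500; y_3 − T_3 = 213 − 222.7500 = -9.7500
t=7: T_7 = 180.7500; y_7 − T_7 = 171 − 180.7500 = -9.7500
Mean deviation: (-9.7500 + -9.7500) / 2 = -9.75

-9.75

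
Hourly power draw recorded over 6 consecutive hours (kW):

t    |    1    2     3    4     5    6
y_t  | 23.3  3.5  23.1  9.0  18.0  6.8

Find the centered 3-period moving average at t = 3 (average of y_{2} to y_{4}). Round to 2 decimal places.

Sum of periods 2–4: 3.5 + 23.1 + 9.0 = 35.6
Divide by 3: 35.6 / 3 = 11.87

11.87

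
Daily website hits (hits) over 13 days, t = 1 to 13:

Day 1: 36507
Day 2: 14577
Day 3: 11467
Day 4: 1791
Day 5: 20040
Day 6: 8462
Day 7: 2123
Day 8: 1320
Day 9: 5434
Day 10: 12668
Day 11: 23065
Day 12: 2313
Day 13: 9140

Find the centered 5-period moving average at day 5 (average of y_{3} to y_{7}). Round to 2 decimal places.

8776.60

Sum of periods 3–7: 11467 + 1791 + 20040 + 8462 + 2123 = 43883
Divide by 5: 43883 / 5 = 8776.60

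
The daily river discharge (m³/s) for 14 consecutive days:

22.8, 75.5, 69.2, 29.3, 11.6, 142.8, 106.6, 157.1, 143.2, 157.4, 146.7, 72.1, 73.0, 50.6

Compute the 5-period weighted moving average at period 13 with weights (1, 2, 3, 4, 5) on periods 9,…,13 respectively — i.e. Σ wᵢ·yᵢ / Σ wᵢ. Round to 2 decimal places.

103.43

Weighted sum: 1·143.2 + 2·157.4 + 3·146.7 + 4·72.1 + 5·73.0 = 143.2 + 314.8 + 440.1 + 288.4 + 365.0 = 1551.5
Weight total: 1 + 2 + 3 + 4 + 5 = 15
WMA = 1551.5 / 15 = 103.43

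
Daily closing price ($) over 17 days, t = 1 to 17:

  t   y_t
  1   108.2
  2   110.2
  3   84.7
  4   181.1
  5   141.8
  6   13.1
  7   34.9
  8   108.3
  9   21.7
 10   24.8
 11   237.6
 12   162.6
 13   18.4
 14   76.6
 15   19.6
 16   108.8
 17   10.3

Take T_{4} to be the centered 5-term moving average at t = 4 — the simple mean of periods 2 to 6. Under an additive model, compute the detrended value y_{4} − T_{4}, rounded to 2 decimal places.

74.92

Trend T_4 = (110.2 + 84.7 + 181.1 + 141.8 + 13.1) / 5 = 530.9/5 = 106.1800
Detrended value: 181.1 − 106.1800 = 74.92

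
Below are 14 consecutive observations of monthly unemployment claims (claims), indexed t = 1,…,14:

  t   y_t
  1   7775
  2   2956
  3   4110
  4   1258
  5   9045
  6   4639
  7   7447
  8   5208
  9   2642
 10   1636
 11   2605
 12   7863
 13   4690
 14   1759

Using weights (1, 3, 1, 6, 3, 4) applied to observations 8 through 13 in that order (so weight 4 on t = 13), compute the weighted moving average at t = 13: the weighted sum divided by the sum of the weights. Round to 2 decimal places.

Weighted sum: 1·5208 + 3·2642 + 1·1636 + 6·2605 + 3·7863 + 4·4690 = 5208 + 7926 + 1636 + 15630 + 23589 + 18760 = 72749
Weight total: 1 + 3 + 1 + 6 + 3 + 4 = 18
WMA = 72749 / 18 = 4041.61

4041.61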